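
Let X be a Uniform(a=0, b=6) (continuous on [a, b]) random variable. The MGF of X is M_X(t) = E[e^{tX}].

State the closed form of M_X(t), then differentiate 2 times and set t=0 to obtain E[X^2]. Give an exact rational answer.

M_X(t) = (e^(6*t) - 1)/(6*t)
dM/dt = (6*t*e^(6*t) - e^(6*t) + 1)/(6*t^2)
d^2M/dt^2 = (18*t^2*e^(6*t) - 6*t*e^(6*t) + e^(6*t) - 1)/(3*t^3)

E[X^2] = d^2M/dt^2 |_{t=0} = 12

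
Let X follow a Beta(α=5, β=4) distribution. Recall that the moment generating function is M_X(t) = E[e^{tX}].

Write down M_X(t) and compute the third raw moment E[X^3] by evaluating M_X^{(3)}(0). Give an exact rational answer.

E[X^3] = d^3M/dt^3 |_{t=0} = 7/33

M_X(t) = ₁F₁(5; 9; t)
dM/dt = 5*₁F₁(6; 10; t)/9
d^2M/dt^2 = ₁F₁(7; 11; t)/3
d^3M/dt^3 = 7*₁F₁(8; 12; t)/33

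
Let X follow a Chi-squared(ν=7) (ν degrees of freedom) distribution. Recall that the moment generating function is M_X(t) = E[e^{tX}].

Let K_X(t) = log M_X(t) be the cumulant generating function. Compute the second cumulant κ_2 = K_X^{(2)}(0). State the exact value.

M_X(t) = (1 - 2*t)^(-7/2)
K_X(t) = log M_X(t) = -7*log(1 - 2*t)/2
K′(t) = -7/(2*t - 1)
K′′(t) = 14/(4*t^2 - 4*t + 1)

κ_2 = K′′(0) = 14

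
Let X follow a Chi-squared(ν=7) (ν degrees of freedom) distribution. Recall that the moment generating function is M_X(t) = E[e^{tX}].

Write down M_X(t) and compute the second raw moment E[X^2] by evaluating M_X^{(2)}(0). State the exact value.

M_X(t) = (1 - 2*t)^(-7/2)
D^2[M](t) = -63/(32*t^5*√(1 - 2*t) - 80*t^4*√(1 - 2*t) + 80*t^3*√(1 - 2*t) - 40*t^2*√(1 - 2*t) + 10*t*√(1 - 2*t) - √(1 - 2*t))

E[X^2] = D^2[M](0) = 63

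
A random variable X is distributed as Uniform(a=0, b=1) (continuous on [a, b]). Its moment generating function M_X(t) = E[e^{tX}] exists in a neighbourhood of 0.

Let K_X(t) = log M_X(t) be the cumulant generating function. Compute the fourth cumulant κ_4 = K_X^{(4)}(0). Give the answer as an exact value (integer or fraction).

M_X(t) = (e^(t) - 1)/t
K_X(t) = log M_X(t) = -log(t) + log(e^(t) - 1)
dK/dt = (t*e^(t) - e^(t) + 1)/(t*e^(t) - t)
d^2K/dt^2 = (-t^2*e^(t) + e^(2*t) - 2*e^(t) + 1)/(t^2*e^(2*t) - 2*t^2*e^(t) + t^2)
d^3K/dt^3 = (t^3*e^(2*t) + t^3*e^(t) - 2*e^(3*t) + 6*e^(2*t) - 6*e^(t) + 2)/(t^3*e^(3*t) - 3*t^3*e^(2*t) + 3*t^3*e^(t) - t^3)

κ_4 = d^4K/dt^4 |_{t=0} = -1/120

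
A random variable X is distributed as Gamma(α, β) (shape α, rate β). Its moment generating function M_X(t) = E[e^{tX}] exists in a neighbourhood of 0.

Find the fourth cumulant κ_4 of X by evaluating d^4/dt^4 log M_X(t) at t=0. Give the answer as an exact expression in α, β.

M_X(t) = (β/(β - t))^α
K_X(t) = log M_X(t) = α*(log(β) - log(β - t))
K′(t) = -α/(-β + t)
K′′(t) = α/(β^2 - 2*β*t + t^2)
K′′′(t) = -2*α/(-β^3 + 3*β^2*t - 3*β*t^2 + t^3)
K′′′′(t) = 6*α/(β^4 - 4*β^3*t + 6*β^2*t^2 - 4*β*t^3 + t^4)

κ_4 = K′′′′(0) = 6*α/β^4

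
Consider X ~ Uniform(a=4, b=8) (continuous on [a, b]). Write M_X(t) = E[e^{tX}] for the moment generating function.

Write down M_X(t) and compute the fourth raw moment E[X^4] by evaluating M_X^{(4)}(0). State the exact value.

M_X(t) = (e^(8*t) - e^(4*t))/(4*t)
dM/dt = (8*t*e^(8*t) - 4*t*e^(4*t) - e^(8*t) + e^(4*t))/(4*t^2)
d^2M/dt^2 = (32*t^2*e^(8*t) - 8*t^2*e^(4*t) - 8*t*e^(8*t) + 4*t*e^(4*t) + e^(8*t) - e^(4*t))/(2*t^3)
d^3M/dt^3 = (256*t^3*e^(8*t) - 32*t^3*e^(4*t) - 96*t^2*e^(8*t) + 24*t^2*e^(4*t) + 24*t*e^(8*t) - 12*t*e^(4*t) - 3*e^(8*t) + 3*e^(4*t))/(2*t^4)

E[X^4] = d^4M/dt^4 |_{t=0} = 7936/5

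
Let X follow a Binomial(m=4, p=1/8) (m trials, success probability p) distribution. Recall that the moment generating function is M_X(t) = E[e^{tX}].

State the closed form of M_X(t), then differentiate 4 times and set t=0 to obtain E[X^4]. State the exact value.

M_X(t) = (e^(t)/8 + 7/8)^4
D^4[M](t) = e^(4*t)/16 + 567*e^(3*t)/1024 + 147*e^(2*t)/128 + 343*e^(t)/1024

E[X^4] = D^4[M](0) = 1075/512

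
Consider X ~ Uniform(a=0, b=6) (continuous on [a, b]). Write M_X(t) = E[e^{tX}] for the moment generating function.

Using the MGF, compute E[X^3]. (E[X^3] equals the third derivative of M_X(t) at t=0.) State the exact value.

E[X^3] = d^3M/dt^3 |_{t=0} = 54

M_X(t) = (e^(6*t) - 1)/(6*t)
dM/dt = (6*t*e^(6*t) - e^(6*t) + 1)/(6*t^2)
d^2M/dt^2 = (18*t^2*e^(6*t) - 6*t*e^(6*t) + e^(6*t) - 1)/(3*t^3)
d^3M/dt^3 = (36*t^3*e^(6*t) - 18*t^2*e^(6*t) + 6*t*e^(6*t) - e^(6*t) + 1)/t^4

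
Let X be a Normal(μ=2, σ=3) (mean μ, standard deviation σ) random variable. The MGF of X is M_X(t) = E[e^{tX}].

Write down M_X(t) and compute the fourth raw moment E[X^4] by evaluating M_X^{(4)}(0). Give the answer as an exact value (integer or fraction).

M_X(t) = e^(9*t^2/2 + 2*t)
dM/dt = 9*t*e^(2*t)*e^(9*t^2/2) + 2*e^(2*t)*e^(9*t^2/2)
d^2M/dt^2 = 81*t^2*e^(2*t)*e^(9*t^2/2) + 36*t*e^(2*t)*e^(9*t^2/2) + 13*e^(2*t)*e^(9*t^2/2)
d^3M/dt^3 = 729*t^3*e^(2*t)*e^(9*t^2/2) + 486*t^2*e^(2*t)*e^(9*t^2/2) + 351*t*e^(2*t)*e^(9*t^2/2) + 62*e^(2*t)*e^(9*t^2/2)
d^4M/dt^4 = 6561*t^4*e^(2*t)*e^(9*t^2/2) + 5832*t^3*e^(2*t)*e^(9*t^2/2) + 6318*t^2*e^(2*t)*e^(9*t^2/2) + 2232*t*e^(2*t)*e^(9*t^2/2) + 475*e^(2*t)*e^(9*t^2/2)

E[X^4] = d^4M/dt^4 |_{t=0} = 475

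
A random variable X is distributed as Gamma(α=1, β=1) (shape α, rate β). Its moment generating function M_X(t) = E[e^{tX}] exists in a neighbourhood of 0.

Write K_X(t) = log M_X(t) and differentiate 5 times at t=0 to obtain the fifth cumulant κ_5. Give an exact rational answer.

M_X(t) = 1/(1 - t)
K_X(t) = log M_X(t) = -log(1 - t)
K′(t) = -1/(t - 1)
K′′(t) = 1/(t^2 - 2*t + 1)
K′′′(t) = -2/(t^3 - 3*t^2 + 3*t - 1)
K′′′′(t) = 6/(t^4 - 4*t^3 + 6*t^2 - 4*t + 1)
K′′′′′(t) = -24/(t^5 - 5*t^4 + 10*t^3 - 10*t^2 + 5*t - 1)

κ_5 = K′′′′′(0) = 24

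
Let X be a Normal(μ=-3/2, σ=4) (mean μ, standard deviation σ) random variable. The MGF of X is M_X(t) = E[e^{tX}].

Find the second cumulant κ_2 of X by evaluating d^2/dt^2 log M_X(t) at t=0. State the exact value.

M_X(t) = e^(8*t^2 - 3*t/2)
K_X(t) = log M_X(t) = 8*t^2 - 3*t/2
K^(2)(t) = 16

κ_2 = K^(2)(0) = 16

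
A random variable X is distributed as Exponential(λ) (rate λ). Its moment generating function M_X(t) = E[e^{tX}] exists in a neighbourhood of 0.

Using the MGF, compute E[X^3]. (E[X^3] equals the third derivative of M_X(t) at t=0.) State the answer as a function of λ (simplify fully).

E[X^3] = d^3M/dt^3 |_{t=0} = 6/λ^3

M_X(t) = λ/(λ - t)
dM/dt = λ/(λ^2 - 2*λ*t + t^2)
d^2M/dt^2 = -2*λ/(-λ^3 + 3*λ^2*t - 3*λ*t^2 + t^3)
d^3M/dt^3 = 6*λ/(λ^4 - 4*λ^3*t + 6*λ^2*t^2 - 4*λ*t^3 + t^4)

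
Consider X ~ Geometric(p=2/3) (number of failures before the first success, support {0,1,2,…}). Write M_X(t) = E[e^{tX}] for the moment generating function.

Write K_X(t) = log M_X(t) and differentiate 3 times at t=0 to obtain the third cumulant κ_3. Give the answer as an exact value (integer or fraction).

M_X(t) = 2/(3*(1 - e^(t)/3))
K_X(t) = log M_X(t) = -log(1 - e^(t)/3) - log(3) + log(2)
K′(t) = -e^(t)/(e^(t) - 3)
K′′(t) = 3*e^(t)/(e^(2*t) - 6*e^(t) + 9)
K′′′(t) = (-3*e^(2*t) - 9*e^(t))/(e^(3*t) - 9*e^(2*t) + 27*e^(t) - 27)

κ_3 = K′′′(0) = 3/2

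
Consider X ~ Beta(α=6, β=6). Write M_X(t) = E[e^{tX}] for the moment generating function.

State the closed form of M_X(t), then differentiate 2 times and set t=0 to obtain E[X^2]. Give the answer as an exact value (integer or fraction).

E[X^2] = M^(2)(0) = 7/26

M_X(t) = ₁F₁(6; 12; t)
M^(2)(t) = 7*₁F₁(8; 14; t)/26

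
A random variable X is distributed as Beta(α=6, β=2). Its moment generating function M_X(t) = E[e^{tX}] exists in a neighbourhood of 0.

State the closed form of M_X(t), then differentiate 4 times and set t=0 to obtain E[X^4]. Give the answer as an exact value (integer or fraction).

E[X^4] = D^4[M](0) = 21/55

M_X(t) = ₁F₁(6; 8; t)
D^4[M](t) = 21*₁F₁(10; 12; t)/55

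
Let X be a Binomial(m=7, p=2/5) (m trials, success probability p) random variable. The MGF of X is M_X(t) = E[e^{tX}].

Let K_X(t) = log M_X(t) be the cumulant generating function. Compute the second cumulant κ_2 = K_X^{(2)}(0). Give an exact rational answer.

M_X(t) = (2*e^(t)/5 + 3/5)^7
K_X(t) = log M_X(t) = 7*log(2*e^(t)/5 + 3/5)
dK/dt = 14*e^(t)/(2*e^(t) + 3)
d^2K/dt^2 = 42*e^(t)/(4*e^(2*t) + 12*e^(t) + 9)

κ_2 = d^2K/dt^2 |_{t=0} = 42/25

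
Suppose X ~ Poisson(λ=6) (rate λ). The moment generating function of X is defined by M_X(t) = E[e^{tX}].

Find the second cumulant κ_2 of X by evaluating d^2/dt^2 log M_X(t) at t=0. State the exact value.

M_X(t) = e^(6*e^(t) - 6)
K_X(t) = log M_X(t) = 6*e^(t) - 6
K^(2)(t) = 6*e^(t)

κ_2 = K^(2)(0) = 6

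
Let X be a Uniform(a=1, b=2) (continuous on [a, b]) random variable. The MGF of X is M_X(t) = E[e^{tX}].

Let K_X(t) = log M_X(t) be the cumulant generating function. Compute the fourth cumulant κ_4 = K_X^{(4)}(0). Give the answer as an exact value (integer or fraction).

M_X(t) = (e^(2*t) - e^(t))/t
K_X(t) = log M_X(t) = -log(t) + log(e^(2*t) - e^(t))

κ_4 = D^4[K](0) = -1/120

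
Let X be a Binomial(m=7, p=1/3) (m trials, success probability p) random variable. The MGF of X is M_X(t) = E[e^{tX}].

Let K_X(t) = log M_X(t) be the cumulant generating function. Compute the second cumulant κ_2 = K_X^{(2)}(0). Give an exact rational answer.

κ_2 = K′′(0) = 14/9

M_X(t) = (e^(t)/3 + 2/3)^7
K_X(t) = log M_X(t) = 7*log(e^(t)/3 + 2/3)
K′(t) = 7*e^(t)/(e^(t) + 2)
K′′(t) = 14*e^(t)/(e^(2*t) + 4*e^(t) + 4)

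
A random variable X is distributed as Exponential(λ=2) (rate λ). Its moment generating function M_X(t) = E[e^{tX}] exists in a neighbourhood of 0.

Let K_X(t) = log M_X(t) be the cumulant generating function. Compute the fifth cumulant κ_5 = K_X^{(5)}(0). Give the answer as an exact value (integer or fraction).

M_X(t) = 2/(2 - t)
K_X(t) = log M_X(t) = -log(2 - t) + log(2)
K^(5)(t) = -24/(t^5 - 10*t^4 + 40*t^3 - 80*t^2 + 80*t - 32)

κ_5 = K^(5)(0) = 3/4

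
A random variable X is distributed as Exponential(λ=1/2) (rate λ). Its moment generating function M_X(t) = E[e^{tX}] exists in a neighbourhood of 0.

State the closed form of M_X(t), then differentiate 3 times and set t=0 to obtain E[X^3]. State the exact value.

E[X^3] = M^(3)(0) = 48

M_X(t) = 1/(2*(1/2 - t))
M^(3)(t) = 48/(16*t^4 - 32*t^3 + 24*t^2 - 8*t + 1)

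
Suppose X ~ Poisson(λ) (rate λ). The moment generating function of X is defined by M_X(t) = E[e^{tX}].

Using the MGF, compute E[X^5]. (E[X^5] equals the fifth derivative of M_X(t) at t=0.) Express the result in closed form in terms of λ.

M_X(t) = e^(λ*(e^(t) - 1))
M^(5)(t) = (λ^5*e^(5*t)*e^(λ*e^(t)) + 10*λ^4*e^(4*t)*e^(λ*e^(t)) + 25*λ^3*e^(3*t)*e^(λ*e^(t)) + 15*λ^2*e^(2*t)*e^(λ*e^(t)) + λ*e^(t)*e^(λ*e^(t)))*e^(-λ)

E[X^5] = M^(5)(0) = λ*(λ^4 + 10*λ^3 + 25*λ^2 + 15*λ + 1)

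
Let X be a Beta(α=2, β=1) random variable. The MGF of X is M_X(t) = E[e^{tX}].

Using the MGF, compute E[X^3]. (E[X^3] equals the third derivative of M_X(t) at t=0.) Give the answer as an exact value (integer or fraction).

M_X(t) = ₁F₁(2; 3; t)
dM/dt = 2*₁F₁(3; 4; t)/3
d^2M/dt^2 = ₁F₁(4; 5; t)/2
d^3M/dt^3 = 2*₁F₁(5; 6; t)/5

E[X^3] = d^3M/dt^3 |_{t=0} = 2/5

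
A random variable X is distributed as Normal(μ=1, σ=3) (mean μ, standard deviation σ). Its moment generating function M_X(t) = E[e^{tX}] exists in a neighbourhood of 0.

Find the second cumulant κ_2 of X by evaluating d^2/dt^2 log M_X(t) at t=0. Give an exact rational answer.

κ_2 = K′′(0) = 9

M_X(t) = e^(9*t^2/2 + t)
K_X(t) = log M_X(t) = 9*t^2/2 + t
K′(t) = 9*t + 1
K′′(t) = 9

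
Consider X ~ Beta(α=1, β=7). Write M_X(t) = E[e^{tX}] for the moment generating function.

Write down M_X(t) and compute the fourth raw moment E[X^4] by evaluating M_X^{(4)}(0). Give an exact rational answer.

E[X^4] = M^(4)(0) = 1/330

M_X(t) = ₁F₁(1; 8; t)
M^(4)(t) = ₁F₁(5; 12; t)/330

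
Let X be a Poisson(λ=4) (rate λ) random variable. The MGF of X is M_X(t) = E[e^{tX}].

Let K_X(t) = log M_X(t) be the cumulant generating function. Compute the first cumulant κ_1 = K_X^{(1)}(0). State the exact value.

M_X(t) = e^(4*e^(t) - 4)
K_X(t) = log M_X(t) = 4*e^(t) - 4
D[K](t) = 4*e^(t)

κ_1 = D[K](0) = 4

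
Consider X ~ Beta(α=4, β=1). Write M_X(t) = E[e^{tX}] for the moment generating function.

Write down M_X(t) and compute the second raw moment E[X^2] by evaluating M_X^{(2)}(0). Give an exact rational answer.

E[X^2] = D^2[M](0) = 2/3

M_X(t) = ₁F₁(4; 5; t)
D^2[M](t) = 2*₁F₁(6; 7; t)/3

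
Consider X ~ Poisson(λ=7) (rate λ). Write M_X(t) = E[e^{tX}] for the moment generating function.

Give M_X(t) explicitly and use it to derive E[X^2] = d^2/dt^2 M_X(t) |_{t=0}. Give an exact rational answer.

E[X^2] = M′′(0) = 56

M_X(t) = e^(7*e^(t) - 7)
M′(t) = 7*e^(-7)*e^(t)*e^(7*e^(t))
M′′(t) = (49*e^(2*t)*e^(7*e^(t)) + 7*e^(t)*e^(7*e^(t)))*e^(-7)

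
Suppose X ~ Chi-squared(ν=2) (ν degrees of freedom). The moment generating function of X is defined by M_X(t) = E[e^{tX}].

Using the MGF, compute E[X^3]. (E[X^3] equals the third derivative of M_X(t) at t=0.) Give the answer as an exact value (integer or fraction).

M_X(t) = 1/(1 - 2*t)
D^3[M](t) = 48/(16*t^4 - 32*t^3 + 24*t^2 - 8*t + 1)

E[X^3] = D^3[M](0) = 48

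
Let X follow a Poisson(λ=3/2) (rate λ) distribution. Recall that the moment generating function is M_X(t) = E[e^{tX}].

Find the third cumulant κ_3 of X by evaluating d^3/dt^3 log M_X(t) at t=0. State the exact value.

M_X(t) = e^(3*e^(t)/2 - 3/2)
K_X(t) = log M_X(t) = 3*e^(t)/2 - 3/2
K′(t) = 3*e^(t)/2
K′′(t) = 3*e^(t)/2
K′′′(t) = 3*e^(t)/2

κ_3 = K′′′(0) = 3/2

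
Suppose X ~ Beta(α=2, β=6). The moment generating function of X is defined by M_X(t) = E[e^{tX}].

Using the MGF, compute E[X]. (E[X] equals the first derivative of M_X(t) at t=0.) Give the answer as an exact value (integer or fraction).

E[X] = M′(0) = 1/4

M_X(t) = ₁F₁(2; 8; t)
M′(t) = ₁F₁(3; 9; t)/4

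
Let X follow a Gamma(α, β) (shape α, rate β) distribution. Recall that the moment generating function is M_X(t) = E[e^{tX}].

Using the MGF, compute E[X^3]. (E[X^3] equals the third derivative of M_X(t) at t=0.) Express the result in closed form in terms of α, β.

E[X^3] = D^3[M](0) = α*(α^2 + 3*α + 2)/β^3

M_X(t) = (β/(β - t))^α
D^3[M](t) = (-α^3*β^α*(1/(β - t))^α - 3*α^2*β^α*(1/(β - t))^α - 2*α*β^α*(1/(β - t))^α)/(-β^3 + 3*β^2*t - 3*β*t^2 + t^3)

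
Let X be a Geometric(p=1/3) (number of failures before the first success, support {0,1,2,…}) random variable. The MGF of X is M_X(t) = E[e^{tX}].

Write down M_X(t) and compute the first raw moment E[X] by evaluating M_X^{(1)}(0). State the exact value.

E[X] = dM/dt |_{t=0} = 2

M_X(t) = 1/(3*(1 - 2*e^(t)/3))
dM/dt = 2*e^(t)/(4*e^(2*t) - 12*e^(t) + 9)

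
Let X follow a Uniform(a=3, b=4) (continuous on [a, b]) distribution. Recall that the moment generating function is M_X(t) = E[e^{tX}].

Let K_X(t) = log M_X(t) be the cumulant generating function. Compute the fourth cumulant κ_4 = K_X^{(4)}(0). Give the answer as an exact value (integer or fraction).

M_X(t) = (e^(4*t) - e^(3*t))/t
K_X(t) = log M_X(t) = -log(t) + log(e^(4*t) - e^(3*t))

κ_4 = D^4[K](0) = -1/120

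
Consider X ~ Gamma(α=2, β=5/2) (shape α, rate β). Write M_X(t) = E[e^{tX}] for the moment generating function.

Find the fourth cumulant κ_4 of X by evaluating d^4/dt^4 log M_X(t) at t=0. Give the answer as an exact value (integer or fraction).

M_X(t) = 25/(4*(5/2 - t)^2)
K_X(t) = log M_X(t) = -2*log(5/2 - t) - 2*log(2) + 2*log(5)
K′(t) = -4/(2*t - 5)
K′′(t) = 8/(4*t^2 - 20*t + 25)
K′′′(t) = -32/(8*t^3 - 60*t^2 + 150*t - 125)
K′′′′(t) = 192/(16*t^4 - 160*t^3 + 600*t^2 - 1000*t + 625)

κ_4 = K′′′′(0) = 192/625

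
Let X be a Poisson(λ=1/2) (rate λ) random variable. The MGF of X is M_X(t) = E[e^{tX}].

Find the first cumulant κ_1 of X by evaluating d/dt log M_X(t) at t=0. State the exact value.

M_X(t) = e^(e^(t)/2 - 1/2)
K_X(t) = log M_X(t) = e^(t)/2 - 1/2
dK/dt = e^(t)/2

κ_1 = dK/dt |_{t=0} = 1/2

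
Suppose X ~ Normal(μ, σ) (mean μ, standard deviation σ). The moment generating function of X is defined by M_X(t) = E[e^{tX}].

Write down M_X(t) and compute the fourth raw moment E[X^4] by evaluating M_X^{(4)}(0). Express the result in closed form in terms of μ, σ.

E[X^4] = M′′′′(0) = μ^4 + 6*μ^2*σ^2 + 3*σ^4

M_X(t) = e^(μ*t + σ^2*t^2/2)
M′(t) = μ*e^(μ*t)*e^(σ^2*t^2/2) + σ^2*t*e^(μ*t)*e^(σ^2*t^2/2)
M′′(t) = μ^2*e^(μ*t)*e^(σ^2*t^2/2) + 2*μ*σ^2*t*e^(μ*t)*e^(σ^2*t^2/2) + σ^4*t^2*e^(μ*t)*e^(σ^2*t^2/2) + σ^2*e^(μ*t)*e^(σ^2*t^2/2)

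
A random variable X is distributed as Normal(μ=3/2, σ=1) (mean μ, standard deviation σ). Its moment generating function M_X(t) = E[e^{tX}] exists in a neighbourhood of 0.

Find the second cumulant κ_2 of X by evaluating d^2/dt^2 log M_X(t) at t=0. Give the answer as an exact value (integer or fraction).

κ_2 = K′′(0) = 1

M_X(t) = e^(t^2/2 + 3*t/2)
K_X(t) = log M_X(t) = t^2/2 + 3*t/2
K′(t) = t + 3/2
K′′(t) = 1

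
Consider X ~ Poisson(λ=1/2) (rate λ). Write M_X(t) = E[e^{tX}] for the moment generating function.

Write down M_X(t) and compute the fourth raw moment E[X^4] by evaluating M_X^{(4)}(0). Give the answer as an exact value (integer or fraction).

E[X^4] = M^(4)(0) = 49/16

M_X(t) = e^(e^(t)/2 - 1/2)
M^(4)(t) = (e^(4*t)*e^(e^(t)/2) + 12*e^(3*t)*e^(e^(t)/2) + 28*e^(2*t)*e^(e^(t)/2) + 8*e^(t)*e^(e^(t)/2))*e^(-1/2)/16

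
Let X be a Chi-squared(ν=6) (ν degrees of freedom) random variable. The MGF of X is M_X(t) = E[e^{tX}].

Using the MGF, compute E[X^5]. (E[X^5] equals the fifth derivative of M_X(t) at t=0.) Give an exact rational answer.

E[X^5] = D^5[M](0) = 80640

M_X(t) = (1 - 2*t)^(-3)
D^5[M](t) = 80640/(256*t^8 - 1024*t^7 + 1792*t^6 - 1792*t^5 + 1120*t^4 - 448*t^3 + 112*t^2 - 16*t + 1)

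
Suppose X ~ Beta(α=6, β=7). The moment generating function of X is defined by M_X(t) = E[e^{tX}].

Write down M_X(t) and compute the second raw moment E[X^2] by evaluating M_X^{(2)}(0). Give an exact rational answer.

E[X^2] = M^(2)(0) = 3/13

M_X(t) = ₁F₁(6; 13; t)
M^(2)(t) = 3*₁F₁(8; 15; t)/13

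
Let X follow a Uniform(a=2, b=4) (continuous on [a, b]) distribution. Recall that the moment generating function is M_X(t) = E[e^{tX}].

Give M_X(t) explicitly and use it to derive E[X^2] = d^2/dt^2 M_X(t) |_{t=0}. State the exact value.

M_X(t) = (e^(4*t) - e^(2*t))/(2*t)
M′(t) = (4*t*e^(4*t) - 2*t*e^(2*t) - e^(4*t) + e^(2*t))/(2*t^2)
M′′(t) = (8*t^2*e^(4*t) - 2*t^2*e^(2*t) - 4*t*e^(4*t) + 2*t*e^(2*t) + e^(4*t) - e^(2*t))/t^3

E[X^2] = M′′(0) = 28/3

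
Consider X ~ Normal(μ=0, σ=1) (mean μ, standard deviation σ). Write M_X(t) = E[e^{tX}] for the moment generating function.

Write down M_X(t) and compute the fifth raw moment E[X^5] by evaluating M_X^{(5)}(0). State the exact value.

M_X(t) = e^(t^2/2)
M^(5)(t) = t^5*e^(t^2/2) + 10*t^3*e^(t^2/2) + 15*t*e^(t^2/2)

E[X^5] = M^(5)(0) = 0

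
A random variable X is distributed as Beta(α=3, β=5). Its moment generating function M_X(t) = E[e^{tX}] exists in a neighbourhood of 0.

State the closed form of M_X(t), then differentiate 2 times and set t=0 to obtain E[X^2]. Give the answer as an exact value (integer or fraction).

M_X(t) = ₁F₁(3; 8; t)
M^(2)(t) = ₁F₁(5; 10; t)/6

E[X^2] = M^(2)(0) = 1/6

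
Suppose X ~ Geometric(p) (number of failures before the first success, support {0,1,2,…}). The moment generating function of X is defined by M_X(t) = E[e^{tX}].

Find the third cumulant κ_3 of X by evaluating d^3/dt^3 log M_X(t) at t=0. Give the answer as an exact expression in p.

κ_3 = K^(3)(0) = (p^2 - 3*p + 2)/p^3

M_X(t) = p/(-(1 - p)*e^(t) + 1)
K_X(t) = log M_X(t) = log(p) - log(-(1 - p)*e^(t) + 1)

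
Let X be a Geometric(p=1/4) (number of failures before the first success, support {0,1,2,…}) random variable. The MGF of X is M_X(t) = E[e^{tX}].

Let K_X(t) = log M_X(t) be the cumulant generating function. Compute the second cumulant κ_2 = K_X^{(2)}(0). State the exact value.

κ_2 = K^(2)(0) = 12

M_X(t) = 1/(4*(1 - 3*e^(t)/4))
K_X(t) = log M_X(t) = -log(1 - 3*e^(t)/4) - 2*log(2)
K^(2)(t) = 12*e^(t)/(9*e^(2*t) - 24*e^(t) + 16)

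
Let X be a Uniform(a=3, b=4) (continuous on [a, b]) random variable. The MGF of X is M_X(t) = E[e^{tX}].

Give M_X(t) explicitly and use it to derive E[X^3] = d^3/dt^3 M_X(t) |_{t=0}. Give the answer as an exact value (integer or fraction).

M_X(t) = (e^(4*t) - e^(3*t))/t
D^3[M](t) = (64*t^3*e^(4*t) - 27*t^3*e^(3*t) - 48*t^2*e^(4*t) + 27*t^2*e^(3*t) + 24*t*e^(4*t) - 18*t*e^(3*t) - 6*e^(4*t) + 6*e^(3*t))/t^4

E[X^3] = D^3[M](0) = 175/4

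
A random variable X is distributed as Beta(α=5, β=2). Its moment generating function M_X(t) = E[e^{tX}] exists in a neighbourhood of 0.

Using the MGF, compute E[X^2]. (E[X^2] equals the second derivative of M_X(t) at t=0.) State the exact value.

E[X^2] = M′′(0) = 15/28

M_X(t) = ₁F₁(5; 7; t)
M′(t) = 5*₁F₁(6; 8; t)/7
M′′(t) = 15*₁F₁(7; 9; t)/28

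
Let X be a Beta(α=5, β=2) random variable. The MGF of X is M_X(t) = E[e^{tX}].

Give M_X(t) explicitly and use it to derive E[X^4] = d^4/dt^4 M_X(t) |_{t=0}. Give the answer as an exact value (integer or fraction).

M_X(t) = ₁F₁(5; 7; t)
D^4[M](t) = ₁F₁(9; 11; t)/3

E[X^4] = D^4[M](0) = 1/3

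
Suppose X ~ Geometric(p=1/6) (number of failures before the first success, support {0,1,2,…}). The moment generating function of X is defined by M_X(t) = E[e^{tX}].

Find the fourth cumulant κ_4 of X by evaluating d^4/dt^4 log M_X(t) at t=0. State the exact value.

κ_4 = K′′′′(0) = 5430

M_X(t) = 1/(6*(1 - 5*e^(t)/6))
K_X(t) = log M_X(t) = -log(1 - 5*e^(t)/6) - log(6)
K′(t) = -5*e^(t)/(5*e^(t) - 6)
K′′(t) = 30*e^(t)/(25*e^(2*t) - 60*e^(t) + 36)
K′′′(t) = (-150*e^(2*t) - 180*e^(t))/(125*e^(3*t) - 450*e^(2*t) + 540*e^(t) - 216)
K′′′′(t) = (750*e^(3*t) + 3600*e^(2*t) + 1080*e^(t))/(625*e^(4*t) - 3000*e^(3*t) + 5400*e^(2*t) - 4320*e^(t) + 1296)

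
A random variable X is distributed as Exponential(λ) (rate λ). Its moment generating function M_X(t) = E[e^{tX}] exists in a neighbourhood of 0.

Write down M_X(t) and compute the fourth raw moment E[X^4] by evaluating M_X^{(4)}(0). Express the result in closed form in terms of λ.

M_X(t) = λ/(λ - t)
M′(t) = λ/(λ^2 - 2*λ*t + t^2)
M′′(t) = -2*λ/(-λ^3 + 3*λ^2*t - 3*λ*t^2 + t^3)
M′′′(t) = 6*λ/(λ^4 - 4*λ^3*t + 6*λ^2*t^2 - 4*λ*t^3 + t^4)
M′′′′(t) = -24*λ/(-λ^5 + 5*λ^4*t - 10*λ^3*t^2 + 10*λ^2*t^3 - 5*λ*t^4 + t^5)

E[X^4] = M′′′′(0) = 24/λ^4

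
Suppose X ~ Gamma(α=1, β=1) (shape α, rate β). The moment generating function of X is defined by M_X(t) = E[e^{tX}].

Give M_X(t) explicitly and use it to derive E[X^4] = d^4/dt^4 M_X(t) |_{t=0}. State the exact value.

E[X^4] = d^4M/dt^4 |_{t=0} = 24

M_X(t) = 1/(1 - t)
dM/dt = 1/(t^2 - 2*t + 1)
d^2M/dt^2 = -2/(t^3 - 3*t^2 + 3*t - 1)
d^3M/dt^3 = 6/(t^4 - 4*t^3 + 6*t^2 - 4*t + 1)
d^4M/dt^4 = -24/(t^5 - 5*t^4 + 10*t^3 - 10*t^2 + 5*t - 1)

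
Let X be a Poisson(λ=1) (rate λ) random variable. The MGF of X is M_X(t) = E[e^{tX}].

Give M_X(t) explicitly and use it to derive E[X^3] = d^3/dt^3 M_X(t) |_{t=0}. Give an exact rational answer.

M_X(t) = e^(e^(t) - 1)
dM/dt = e^(-1)*e^(t)*e^(e^(t))
d^2M/dt^2 = (e^(2*t)*e^(e^(t)) + e^(t)*e^(e^(t)))*e^(-1)
d^3M/dt^3 = (e^(3*t)*e^(e^(t)) + 3*e^(2*t)*e^(e^(t)) + e^(t)*e^(e^(t)))*e^(-1)

E[X^3] = d^3M/dt^3 |_{t=0} = 5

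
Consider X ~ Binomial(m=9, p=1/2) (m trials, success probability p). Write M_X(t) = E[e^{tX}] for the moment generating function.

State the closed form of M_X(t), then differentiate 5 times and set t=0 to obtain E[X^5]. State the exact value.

E[X^5] = d^5M/dt^5 |_{t=0} = 4212

M_X(t) = (e^(t)/2 + 1/2)^9
dM/dt = 9*e^(9*t)/512 + 9*e^(8*t)/64 + 63*e^(7*t)/128 + 63*e^(6*t)/64 + 315*e^(5*t)/256 + 63*e^(4*t)/64 + 63*e^(3*t)/128 + 9*e^(2*t)/64 + 9*e^(t)/512
d^2M/dt^2 = 81*e^(9*t)/512 + 9*e^(8*t)/8 + 441*e^(7*t)/128 + 189*e^(6*t)/32 + 1575*e^(5*t)/256 + 63*e^(4*t)/16 + 189*e^(3*t)/128 + 9*e^(2*t)/32 + 9*e^(t)/512
d^3M/dt^3 = 729*e^(9*t)/512 + 9*e^(8*t) + 3087*e^(7*t)/128 + 567*e^(6*t)/16 + 7875*e^(5*t)/256 + 63*e^(4*t)/4 + 567*e^(3*t)/128 + 9*e^(2*t)/16 + 9*e^(t)/512
d^4M/dt^4 = 6561*e^(9*t)/512 + 72*e^(8*t) + 21609*e^(7*t)/128 + 1701*e^(6*t)/8 + 39375*e^(5*t)/256 + 63*e^(4*t) + 1701*e^(3*t)/128 + 9*e^(2*t)/8 + 9*e^(t)/512
d^5M/dt^5 = 59049*e^(9*t)/512 + 576*e^(8*t) + 151263*e^(7*t)/128 + 5103*e^(6*t)/4 + 196875*e^(5*t)/256 + 252*e^(4*t) + 5103*e^(3*t)/128 + 9*e^(2*t)/4 + 9*e^(t)/512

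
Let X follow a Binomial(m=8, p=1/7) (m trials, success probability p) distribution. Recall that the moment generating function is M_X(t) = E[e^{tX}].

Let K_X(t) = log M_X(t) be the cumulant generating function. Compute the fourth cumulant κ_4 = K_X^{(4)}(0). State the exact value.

κ_4 = K^(4)(0) = 624/2401

M_X(t) = (e^(t)/7 + 6/7)^8
K_X(t) = log M_X(t) = 8*log(e^(t)/7 + 6/7)
K^(4)(t) = (48*e^(3*t) - 1152*e^(2*t) + 1728*e^(t))/(e^(4*t) + 24*e^(3*t) + 216*e^(2*t) + 864*e^(t) + 1296)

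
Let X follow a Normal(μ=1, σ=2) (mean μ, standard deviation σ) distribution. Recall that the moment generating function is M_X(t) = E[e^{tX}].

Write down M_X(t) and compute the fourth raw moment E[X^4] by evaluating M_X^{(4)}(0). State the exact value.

M_X(t) = e^(2*t^2 + t)
D^4[M](t) = 256*t^4*e^(t)*e^(2*t^2) + 256*t^3*e^(t)*e^(2*t^2) + 480*t^2*e^(t)*e^(2*t^2) + 208*t*e^(t)*e^(2*t^2) + 73*e^(t)*e^(2*t^2)

E[X^4] = D^4[M](0) = 73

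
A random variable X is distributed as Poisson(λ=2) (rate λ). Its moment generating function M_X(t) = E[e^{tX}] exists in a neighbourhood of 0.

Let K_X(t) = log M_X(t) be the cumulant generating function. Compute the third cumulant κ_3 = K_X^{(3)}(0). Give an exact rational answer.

κ_3 = K^(3)(0) = 2

M_X(t) = e^(2*e^(t) - 2)
K_X(t) = log M_X(t) = 2*e^(t) - 2
K^(3)(t) = 2*e^(t)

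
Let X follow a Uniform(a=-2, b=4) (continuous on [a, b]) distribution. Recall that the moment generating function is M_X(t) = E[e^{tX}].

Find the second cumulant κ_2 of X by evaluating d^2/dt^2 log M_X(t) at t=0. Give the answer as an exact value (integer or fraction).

M_X(t) = (e^(4*t) - e^(-2*t))/(6*t)
K_X(t) = log M_X(t) = -log(t) + log(e^(4*t) - e^(-2*t)) - log(6)
D^2[K](t) = (-36*t^2*e^(6*t) + e^(12*t) - 2*e^(6*t) + 1)/(t^2*e^(12*t) - 2*t^2*e^(6*t) + t^2)

κ_2 = D^2[K](0) = 3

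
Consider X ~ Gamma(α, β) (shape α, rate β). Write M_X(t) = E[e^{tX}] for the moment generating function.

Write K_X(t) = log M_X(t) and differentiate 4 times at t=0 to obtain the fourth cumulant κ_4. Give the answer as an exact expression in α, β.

κ_4 = D^4[K](0) = 6*α/β^4

M_X(t) = (β/(β - t))^α
K_X(t) = log M_X(t) = α*(log(β) - log(β - t))
D^4[K](t) = 6*α/(β^4 - 4*β^3*t + 6*β^2*t^2 - 4*β*t^3 + t^4)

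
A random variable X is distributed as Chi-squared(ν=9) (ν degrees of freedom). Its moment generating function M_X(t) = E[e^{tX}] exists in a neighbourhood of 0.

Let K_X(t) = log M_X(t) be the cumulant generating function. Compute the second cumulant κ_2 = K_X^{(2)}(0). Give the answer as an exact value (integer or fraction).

κ_2 = D^2[K](0) = 18

M_X(t) = (1 - 2*t)^(-9/2)
K_X(t) = log M_X(t) = -9*log(1 - 2*t)/2
D^2[K](t) = 18/(4*t^2 - 4*t + 1)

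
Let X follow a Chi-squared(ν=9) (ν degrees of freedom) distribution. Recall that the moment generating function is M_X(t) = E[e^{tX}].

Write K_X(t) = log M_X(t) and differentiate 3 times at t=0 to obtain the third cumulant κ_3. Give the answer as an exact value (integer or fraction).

κ_3 = K′′′(0) = 72

M_X(t) = (1 - 2*t)^(-9/2)
K_X(t) = log M_X(t) = -9*log(1 - 2*t)/2
K′(t) = -9/(2*t - 1)
K′′(t) = 18/(4*t^2 - 4*t + 1)
K′′′(t) = -72/(8*t^3 - 12*t^2 + 6*t - 1)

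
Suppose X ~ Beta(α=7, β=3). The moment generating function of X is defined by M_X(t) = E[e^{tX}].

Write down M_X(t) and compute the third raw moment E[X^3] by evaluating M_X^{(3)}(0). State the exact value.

E[X^3] = d^3M/dt^3 |_{t=0} = 21/55

M_X(t) = ₁F₁(7; 10; t)
dM/dt = 7*₁F₁(8; 11; t)/10
d^2M/dt^2 = 28*₁F₁(9; 12; t)/55
d^3M/dt^3 = 21*₁F₁(10; 13; t)/55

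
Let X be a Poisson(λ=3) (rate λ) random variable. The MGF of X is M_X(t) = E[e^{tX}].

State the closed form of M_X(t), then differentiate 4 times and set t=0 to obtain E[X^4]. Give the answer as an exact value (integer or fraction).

M_X(t) = e^(3*e^(t) - 3)
M^(4)(t) = (81*e^(4*t)*e^(3*e^(t)) + 162*e^(3*t)*e^(3*e^(t)) + 63*e^(2*t)*e^(3*e^(t)) + 3*e^(t)*e^(3*e^(t)))*e^(-3)

E[X^4] = M^(4)(0) = 309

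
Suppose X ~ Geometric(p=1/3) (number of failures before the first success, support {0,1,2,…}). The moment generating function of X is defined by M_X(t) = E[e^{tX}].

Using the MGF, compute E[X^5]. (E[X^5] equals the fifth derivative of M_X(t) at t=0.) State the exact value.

E[X^5] = M^(5)(0) = 9002

M_X(t) = 1/(3*(1 - 2*e^(t)/3))
M^(5)(t) = (32*e^(5*t) + 1248*e^(4*t) + 4752*e^(3*t) + 2808*e^(2*t) + 162*e^(t))/(64*e^(6*t) - 576*e^(5*t) + 2160*e^(4*t) - 4320*e^(3*t) + 4860*e^(2*t) - 2916*e^(t) + 729)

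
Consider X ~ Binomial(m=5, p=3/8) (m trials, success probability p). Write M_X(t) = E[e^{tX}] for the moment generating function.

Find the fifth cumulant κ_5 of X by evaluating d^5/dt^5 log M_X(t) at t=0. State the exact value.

κ_5 = D^5[K](0) = -2175/4096

M_X(t) = (3*e^(t)/8 + 5/8)^5
K_X(t) = log M_X(t) = 5*log(3*e^(t)/8 + 5/8)
D^5[K](t) = (-2025*e^(4*t) + 37125*e^(3*t) - 61875*e^(2*t) + 9375*e^(t))/(243*e^(5*t) + 2025*e^(4*t) + 6750*e^(3*t) + 11250*e^(2*t) + 9375*e^(t) + 3125)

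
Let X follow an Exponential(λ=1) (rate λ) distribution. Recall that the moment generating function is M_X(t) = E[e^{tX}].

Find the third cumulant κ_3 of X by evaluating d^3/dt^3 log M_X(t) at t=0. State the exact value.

κ_3 = D^3[K](0) = 2

M_X(t) = 1/(1 - t)
K_X(t) = log M_X(t) = -log(1 - t)
D^3[K](t) = -2/(t^3 - 3*t^2 + 3*t - 1)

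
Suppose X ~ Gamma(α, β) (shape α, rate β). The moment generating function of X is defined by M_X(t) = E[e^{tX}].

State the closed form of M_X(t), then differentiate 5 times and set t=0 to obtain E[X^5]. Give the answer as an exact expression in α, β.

M_X(t) = (β/(β - t))^α
dM/dt = -α*β^α*(1/(β - t))^α/(-β + t)
d^2M/dt^2 = (α^2*β^α*(1/(β - t))^α + α*β^α*(1/(β - t))^α)/(β^2 - 2*β*t + t^2)
d^3M/dt^3 = (-α^3*β^α*(1/(β - t))^α - 3*α^2*β^α*(1/(β - t))^α - 2*α*β^α*(1/(β - t))^α)/(-β^3 + 3*β^2*t - 3*β*t^2 + t^3)
d^4M/dt^4 = (α^4*β^α*(1/(β - t))^α + 6*α^3*β^α*(1/(β - t))^α + 11*α^2*β^α*(1/(β - t))^α + 6*α*β^α*(1/(β - t))^α)/(β^4 - 4*β^3*t + 6*β^2*t^2 - 4*β*t^3 + t^4)

E[X^5] = d^5M/dt^5 |_{t=0} = α*(α^4 + 10*α^3 + 35*α^2 + 50*α + 24)/β^5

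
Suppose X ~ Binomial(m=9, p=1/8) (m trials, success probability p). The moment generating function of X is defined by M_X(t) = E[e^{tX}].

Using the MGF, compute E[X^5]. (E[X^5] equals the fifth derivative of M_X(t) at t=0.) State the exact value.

E[X^5] = M′′′′′(0) = 103329/2048

M_X(t) = (e^(t)/8 + 7/8)^9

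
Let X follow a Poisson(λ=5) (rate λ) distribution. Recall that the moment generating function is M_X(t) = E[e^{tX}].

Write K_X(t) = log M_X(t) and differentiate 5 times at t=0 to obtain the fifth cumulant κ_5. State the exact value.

κ_5 = D^5[K](0) = 5

M_X(t) = e^(5*e^(t) - 5)
K_X(t) = log M_X(t) = 5*e^(t) - 5
D^5[K](t) = 5*e^(t)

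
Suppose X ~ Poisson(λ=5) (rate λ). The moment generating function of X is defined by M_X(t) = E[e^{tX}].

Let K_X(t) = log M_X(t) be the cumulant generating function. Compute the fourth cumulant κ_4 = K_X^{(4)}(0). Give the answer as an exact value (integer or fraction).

M_X(t) = e^(5*e^(t) - 5)
K_X(t) = log M_X(t) = 5*e^(t) - 5
K^(4)(t) = 5*e^(t)

κ_4 = K^(4)(0) = 5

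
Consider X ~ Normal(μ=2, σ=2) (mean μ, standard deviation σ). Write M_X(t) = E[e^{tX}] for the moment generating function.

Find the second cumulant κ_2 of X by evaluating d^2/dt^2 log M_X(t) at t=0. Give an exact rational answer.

κ_2 = d^2K/dt^2 |_{t=0} = 4

M_X(t) = e^(2*t^2 + 2*t)
K_X(t) = log M_X(t) = 2*t^2 + 2*t
dK/dt = 4*t + 2
d^2K/dt^2 = 4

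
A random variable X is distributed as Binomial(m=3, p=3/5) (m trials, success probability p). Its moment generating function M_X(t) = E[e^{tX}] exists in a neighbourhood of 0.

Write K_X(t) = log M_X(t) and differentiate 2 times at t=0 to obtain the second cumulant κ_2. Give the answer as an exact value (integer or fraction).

M_X(t) = (3*e^(t)/5 + 2/5)^3
K_X(t) = log M_X(t) = 3*log(3*e^(t)/5 + 2/5)
D^2[K](t) = 18*e^(t)/(9*e^(2*t) + 12*e^(t) + 4)

κ_2 = D^2[K](0) = 18/25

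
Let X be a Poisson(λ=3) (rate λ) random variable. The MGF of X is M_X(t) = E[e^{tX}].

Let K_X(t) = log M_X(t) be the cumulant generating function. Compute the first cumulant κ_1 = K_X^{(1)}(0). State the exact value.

κ_1 = K′(0) = 3

M_X(t) = e^(3*e^(t) - 3)
K_X(t) = log M_X(t) = 3*e^(t) - 3
K′(t) = 3*e^(t)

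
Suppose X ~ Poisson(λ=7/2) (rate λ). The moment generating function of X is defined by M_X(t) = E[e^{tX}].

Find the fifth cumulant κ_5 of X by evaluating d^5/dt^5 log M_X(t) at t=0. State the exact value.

κ_5 = d^5K/dt^5 |_{t=0} = 7/2

M_X(t) = e^(7*e^(t)/2 - 7/2)
K_X(t) = log M_X(t) = 7*e^(t)/2 - 7/2
dK/dt = 7*e^(t)/2
d^2K/dt^2 = 7*e^(t)/2
d^3K/dt^3 = 7*e^(t)/2
d^4K/dt^4 = 7*e^(t)/2
d^5K/dt^5 = 7*e^(t)/2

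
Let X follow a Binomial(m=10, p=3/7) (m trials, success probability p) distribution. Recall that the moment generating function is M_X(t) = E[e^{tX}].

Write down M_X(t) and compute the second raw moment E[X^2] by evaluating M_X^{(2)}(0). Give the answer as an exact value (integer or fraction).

M_X(t) = (3*e^(t)/7 + 4/7)^10

E[X^2] = M′′(0) = 1020/49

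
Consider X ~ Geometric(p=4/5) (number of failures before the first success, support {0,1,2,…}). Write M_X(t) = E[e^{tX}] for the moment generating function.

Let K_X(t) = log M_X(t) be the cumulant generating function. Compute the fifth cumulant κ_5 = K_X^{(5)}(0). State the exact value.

κ_5 = K′′′′′(0) = 285/128

M_X(t) = 4/(5*(1 - e^(t)/5))
K_X(t) = log M_X(t) = -log(1 - e^(t)/5) - log(5) + 2*log(2)
K′(t) = -e^(t)/(e^(t) - 5)
K′′(t) = 5*e^(t)/(e^(2*t) - 10*e^(t) + 25)
K′′′(t) = (-5*e^(2*t) - 25*e^(t))/(e^(3*t) - 15*e^(2*t) + 75*e^(t) - 125)
K′′′′(t) = (5*e^(3*t) + 100*e^(2*t) + 125*e^(t))/(e^(4*t) - 20*e^(3*t) + 150*e^(2*t) - 500*e^(t) + 625)
K′′′′′(t) = (-5*e^(4*t) - 275*e^(3*t) - 1375*e^(2*t) - 625*e^(t))/(e^(5*t) - 25*e^(4*t) + 250*e^(3*t) - 1250*e^(2*t) + 3125*e^(t) - 3125)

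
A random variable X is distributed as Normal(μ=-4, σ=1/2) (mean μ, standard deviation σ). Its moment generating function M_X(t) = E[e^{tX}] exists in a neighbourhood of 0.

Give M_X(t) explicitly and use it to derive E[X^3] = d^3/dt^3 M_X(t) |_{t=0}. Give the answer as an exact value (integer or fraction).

M_X(t) = e^(t^2/8 - 4*t)
M^(3)(t) = (t^3*e^(t^2/8) - 48*t^2*e^(t^2/8) + 780*t*e^(t^2/8) - 4288*e^(t^2/8))*e^(-4*t)/64

E[X^3] = M^(3)(0) = -67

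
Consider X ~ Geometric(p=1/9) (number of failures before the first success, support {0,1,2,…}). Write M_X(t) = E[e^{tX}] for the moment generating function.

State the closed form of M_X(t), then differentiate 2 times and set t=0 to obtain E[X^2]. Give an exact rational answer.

M_X(t) = 1/(9*(1 - 8*e^(t)/9))
dM/dt = 8*e^(t)/(64*e^(2*t) - 144*e^(t) + 81)
d^2M/dt^2 = (-64*e^(2*t) - 72*e^(t))/(512*e^(3*t) - 1728*e^(2*t) + 1944*e^(t) - 729)

E[X^2] = d^2M/dt^2 |_{t=0} = 136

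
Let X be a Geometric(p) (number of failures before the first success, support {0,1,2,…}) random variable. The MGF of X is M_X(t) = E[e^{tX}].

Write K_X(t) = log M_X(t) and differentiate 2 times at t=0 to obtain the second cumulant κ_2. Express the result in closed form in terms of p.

M_X(t) = p/(-(1 - p)*e^(t) + 1)
K_X(t) = log M_X(t) = log(p) - log(-(1 - p)*e^(t) + 1)
D^2[K](t) = (-p*e^(t) + e^(t))/(p^2*e^(2*t) - 2*p*e^(2*t) + 2*p*e^(t) + e^(2*t) - 2*e^(t) + 1)

κ_2 = D^2[K](0) = (1 - p)/p^2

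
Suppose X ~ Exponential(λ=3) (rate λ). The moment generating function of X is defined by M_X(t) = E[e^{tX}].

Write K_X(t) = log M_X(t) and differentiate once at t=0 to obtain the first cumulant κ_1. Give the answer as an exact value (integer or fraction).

M_X(t) = 3/(3 - t)
K_X(t) = log M_X(t) = -log(3 - t) + log(3)
K′(t) = -1/(t - 3)

κ_1 = K′(0) = 1/3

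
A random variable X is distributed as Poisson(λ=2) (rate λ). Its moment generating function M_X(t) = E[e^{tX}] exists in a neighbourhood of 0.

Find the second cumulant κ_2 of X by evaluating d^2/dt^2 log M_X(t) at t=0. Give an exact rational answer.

κ_2 = D^2[K](0) = 2

M_X(t) = e^(2*e^(t) - 2)
K_X(t) = log M_X(t) = 2*e^(t) - 2
D^2[K](t) = 2*e^(t)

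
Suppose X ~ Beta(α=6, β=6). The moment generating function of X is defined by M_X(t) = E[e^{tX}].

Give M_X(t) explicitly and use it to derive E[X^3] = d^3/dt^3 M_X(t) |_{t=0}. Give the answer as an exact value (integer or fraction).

M_X(t) = ₁F₁(6; 12; t)
dM/dt = ₁F₁(7; 13; t)/2
d^2M/dt^2 = 7*₁F₁(8; 14; t)/26
d^3M/dt^3 = 2*₁F₁(9; 15; t)/13

E[X^3] = d^3M/dt^3 |_{t=0} = 2/13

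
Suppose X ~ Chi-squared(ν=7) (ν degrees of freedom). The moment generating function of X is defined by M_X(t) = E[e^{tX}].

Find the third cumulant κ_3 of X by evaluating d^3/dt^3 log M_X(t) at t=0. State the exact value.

M_X(t) = (1 - 2*t)^(-7/2)
K_X(t) = log M_X(t) = -7*log(1 - 2*t)/2
K′(t) = -7/(2*t - 1)
K′′(t) = 14/(4*t^2 - 4*t + 1)
K′′′(t) = -56/(8*t^3 - 12*t^2 + 6*t - 1)

κ_3 = K′′′(0) = 56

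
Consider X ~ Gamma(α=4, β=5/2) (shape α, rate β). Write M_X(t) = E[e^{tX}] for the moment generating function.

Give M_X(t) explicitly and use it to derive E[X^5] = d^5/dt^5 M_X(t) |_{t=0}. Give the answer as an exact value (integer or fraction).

E[X^5] = D^5[M](0) = 43008/625

M_X(t) = 625/(16*(5/2 - t)^4)
D^5[M](t) = -134400000/(512*t^9 - 11520*t^8 + 115200*t^7 - 672000*t^6 + 2520000*t^5 - 6300000*t^4 + 10500000*t^3 - 11250000*t^2 + 7031250*t - 1953125)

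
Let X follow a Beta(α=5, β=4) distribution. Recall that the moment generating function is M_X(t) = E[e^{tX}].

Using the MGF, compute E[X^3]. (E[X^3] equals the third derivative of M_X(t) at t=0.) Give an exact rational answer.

M_X(t) = ₁F₁(5; 9; t)
dM/dt = 5*₁F₁(6; 10; t)/9
d^2M/dt^2 = ₁F₁(7; 11; t)/3
d^3M/dt^3 = 7*₁F₁(8; 12; t)/33

E[X^3] = d^3M/dt^3 |_{t=0} = 7/33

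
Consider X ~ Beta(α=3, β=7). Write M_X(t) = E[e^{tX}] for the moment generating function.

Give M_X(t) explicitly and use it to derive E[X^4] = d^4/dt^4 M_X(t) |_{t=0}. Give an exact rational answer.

E[X^4] = D^4[M](0) = 3/143

M_X(t) = ₁F₁(3; 10; t)
D^4[M](t) = 3*₁F₁(7; 14; t)/143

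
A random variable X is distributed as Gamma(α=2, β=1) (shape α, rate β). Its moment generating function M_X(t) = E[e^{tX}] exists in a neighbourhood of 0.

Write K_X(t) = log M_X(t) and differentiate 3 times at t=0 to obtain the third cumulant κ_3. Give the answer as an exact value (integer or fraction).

κ_3 = d^3K/dt^3 |_{t=0} = 4

M_X(t) = (1 - t)^(-2)
K_X(t) = log M_X(t) = -2*log(1 - t)
dK/dt = -2/(t - 1)
d^2K/dt^2 = 2/(t^2 - 2*t + 1)
d^3K/dt^3 = -4/(t^3 - 3*t^2 + 3*t - 1)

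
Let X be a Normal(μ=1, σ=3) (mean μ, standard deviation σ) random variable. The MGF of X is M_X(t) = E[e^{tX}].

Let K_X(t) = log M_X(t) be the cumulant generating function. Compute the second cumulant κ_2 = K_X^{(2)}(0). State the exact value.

κ_2 = d^2K/dt^2 |_{t=0} = 9

M_X(t) = e^(9*t^2/2 + t)
K_X(t) = log M_X(t) = 9*t^2/2 + t
dK/dt = 9*t + 1
d^2K/dt^2 = 9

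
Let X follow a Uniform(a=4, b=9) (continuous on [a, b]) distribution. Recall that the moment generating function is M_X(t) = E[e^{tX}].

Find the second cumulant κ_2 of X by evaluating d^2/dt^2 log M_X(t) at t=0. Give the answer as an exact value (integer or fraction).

M_X(t) = (e^(9*t) - e^(4*t))/(5*t)
K_X(t) = log M_X(t) = -log(t) + log(e^(9*t) - e^(4*t)) - log(5)
dK/dt = (9*t*e^(5*t) - 4*t - e^(5*t) + 1)/(t*e^(5*t) - t)
d^2K/dt^2 = (-25*t^2*e^(5*t) + e^(10*t) - 2*e^(5*t) + 1)/(t^2*e^(10*t) - 2*t^2*e^(5*t) + t^2)

κ_2 = d^2K/dt^2 |_{t=0} = 25/12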